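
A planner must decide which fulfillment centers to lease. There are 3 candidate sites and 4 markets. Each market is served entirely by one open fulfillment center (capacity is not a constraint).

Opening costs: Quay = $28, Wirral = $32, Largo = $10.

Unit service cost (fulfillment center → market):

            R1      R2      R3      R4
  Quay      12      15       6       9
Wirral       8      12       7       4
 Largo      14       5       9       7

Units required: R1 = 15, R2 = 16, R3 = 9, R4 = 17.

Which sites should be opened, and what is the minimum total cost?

Open Wirral and Largo; minimum total cost 373.

For any fixed open set, each market goes to its cheapest open site; total = fixed + service.
{Wirral, Largo}: R1→Wirral 8·15=120, R2→Largo 5·16=80, R3→Wirral 7·9=63, R4→Wirral 4·17=68. Service 331; fixed 42; total 373.
{Quay, Wirral, Largo}: service 322 + fixed 70 = 392
{Quay, Largo}: R1→Quay 12·15=180, R2→Largo 5·16=80, R3→Quay 6·9=54, R4→Largo 7·17=119. Service 433; fixed 38; total 471.
{Largo}: service 490 + fixed 10 = 500
No other subset beats 373.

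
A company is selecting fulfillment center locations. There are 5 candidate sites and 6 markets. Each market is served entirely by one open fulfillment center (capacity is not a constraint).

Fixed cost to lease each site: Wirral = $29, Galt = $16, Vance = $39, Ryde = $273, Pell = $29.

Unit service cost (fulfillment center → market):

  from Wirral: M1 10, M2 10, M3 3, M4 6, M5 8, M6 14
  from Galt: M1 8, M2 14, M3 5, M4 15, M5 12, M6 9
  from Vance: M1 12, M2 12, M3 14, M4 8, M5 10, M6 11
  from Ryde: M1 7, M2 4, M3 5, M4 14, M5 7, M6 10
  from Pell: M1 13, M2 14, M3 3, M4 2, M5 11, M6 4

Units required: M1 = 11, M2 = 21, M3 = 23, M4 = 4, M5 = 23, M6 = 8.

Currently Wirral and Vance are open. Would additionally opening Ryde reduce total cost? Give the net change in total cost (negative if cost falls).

Current service cost with {Wirral, Vance}: 685.
Adding Ryde: each market re-picks its cheapest; new service cost 495, saving 190.
Extra fixed cost: 273. Net change = 273 − 190 = 83.
(Totals: 753 → 836.)

No — net change +83 (cost rises by 83).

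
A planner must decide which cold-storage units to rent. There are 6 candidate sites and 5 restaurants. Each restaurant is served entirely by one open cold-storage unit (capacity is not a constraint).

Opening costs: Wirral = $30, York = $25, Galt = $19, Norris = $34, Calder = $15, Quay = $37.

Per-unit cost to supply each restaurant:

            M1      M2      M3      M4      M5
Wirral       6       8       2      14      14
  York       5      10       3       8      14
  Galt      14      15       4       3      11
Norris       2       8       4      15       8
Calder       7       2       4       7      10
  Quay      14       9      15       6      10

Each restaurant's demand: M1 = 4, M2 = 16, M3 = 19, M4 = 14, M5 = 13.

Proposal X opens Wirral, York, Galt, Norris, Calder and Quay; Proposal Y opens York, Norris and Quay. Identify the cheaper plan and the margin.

Proposal X is cheaper by 93.

Proposal X: {Wirral, York, Galt, Norris, Calder, Quay}: M1→Norris 2·4=8, M2→Calder 2·16=32, M3→Wirral 2·19=38, M4→Galt 3·14=42, M5→Norris 8·13=104. Service 224; fixed 160; total 384.
Proposal Y: {York, Norris, Quay}: M1→Norris 2·4=8, M2→Norris 8·16=128, M3→York 3·19=57, M4→Quay 6·14=84, M5→Norris 8·13=104. Service 381; fixed 96; total 477.
Difference: |384 − 477| = 93.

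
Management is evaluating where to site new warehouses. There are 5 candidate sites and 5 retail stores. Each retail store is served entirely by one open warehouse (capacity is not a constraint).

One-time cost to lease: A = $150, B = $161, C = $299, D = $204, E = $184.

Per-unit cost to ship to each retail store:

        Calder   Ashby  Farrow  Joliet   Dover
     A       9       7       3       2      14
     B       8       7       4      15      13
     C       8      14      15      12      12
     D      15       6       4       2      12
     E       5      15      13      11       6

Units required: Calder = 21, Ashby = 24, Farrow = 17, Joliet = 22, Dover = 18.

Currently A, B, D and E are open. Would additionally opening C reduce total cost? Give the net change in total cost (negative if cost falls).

Current service cost with {A, B, D, E}: 452.
Adding C: each retail store re-picks its cheapest; new service cost 452, saving 0.
Extra fixed cost: 299. Net change = 299 − 0 = 299.
(Totals: 1151 → 1450.)

No — net change +299 (cost rises by 299).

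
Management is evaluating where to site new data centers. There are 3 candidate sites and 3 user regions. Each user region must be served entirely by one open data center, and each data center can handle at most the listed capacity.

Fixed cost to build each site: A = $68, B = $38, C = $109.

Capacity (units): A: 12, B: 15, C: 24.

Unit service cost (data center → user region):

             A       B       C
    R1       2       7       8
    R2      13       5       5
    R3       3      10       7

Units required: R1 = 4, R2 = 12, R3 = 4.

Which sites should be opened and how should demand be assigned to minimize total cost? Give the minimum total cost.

Open {A, B}: R1→A 2·4=8, R2→B 5·12=60, R3→A 3·4=12.
Loads: A carries 8/12, B carries 12/15. Service 80; fixed 106; total 186.
Next best feasible plan costs 229.

Minimum total cost: 186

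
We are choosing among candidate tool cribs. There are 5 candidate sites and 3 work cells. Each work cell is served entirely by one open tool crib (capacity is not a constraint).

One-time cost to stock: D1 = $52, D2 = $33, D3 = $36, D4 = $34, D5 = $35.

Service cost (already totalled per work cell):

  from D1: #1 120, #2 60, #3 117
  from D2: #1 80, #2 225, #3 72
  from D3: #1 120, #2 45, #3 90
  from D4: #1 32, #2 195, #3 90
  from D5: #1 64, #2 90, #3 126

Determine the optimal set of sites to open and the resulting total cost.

For any fixed open set, each work cell goes to its cheapest open site; total = fixed + service.
{D3, D4}: #1→D4 32, #2→D3 45, #3→D3 90. Service 167; fixed 70; total 237.
{D2, D3, D4}: service 149 + fixed 103 = 252
{D2, D3}: service 197 + fixed 69 = 266
{D1, D2, D3, D4, D5}: #1→D4 32, #2→D3 45, #3→D2 72. Service 149; fixed 190; total 339.
No other subset beats 237.

Open D3 and D4; minimum total cost 237.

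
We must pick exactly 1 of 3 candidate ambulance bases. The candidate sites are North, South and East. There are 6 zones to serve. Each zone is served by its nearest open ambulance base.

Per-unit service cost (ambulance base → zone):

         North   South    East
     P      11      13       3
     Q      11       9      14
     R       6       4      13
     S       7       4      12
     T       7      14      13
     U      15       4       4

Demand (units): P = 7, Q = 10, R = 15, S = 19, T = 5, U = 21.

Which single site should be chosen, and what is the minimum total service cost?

With exactly 1 open, each zone uses its cheapest among the chosen.
{South}: P→South 13·7=91, Q→South 9·10=90, R→South 4·15=60, S→South 4·19=76, T→South 14·5=70, U→South 4·21=84. Service cost 471.
{East}: service cost 733
{North}: service cost 760
Among all 3 size-1 choices, {South} is lowest.

Choose South only; total service cost 471.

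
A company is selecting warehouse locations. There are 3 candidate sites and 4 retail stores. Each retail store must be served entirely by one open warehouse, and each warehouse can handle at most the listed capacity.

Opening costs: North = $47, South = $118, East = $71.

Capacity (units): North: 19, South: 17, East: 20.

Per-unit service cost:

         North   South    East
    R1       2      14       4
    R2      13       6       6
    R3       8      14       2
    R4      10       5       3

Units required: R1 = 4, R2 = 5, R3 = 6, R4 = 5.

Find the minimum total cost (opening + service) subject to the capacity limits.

Minimum total cost: 144

Open {East}: R1→East 4·4=16, R2→East 6·5=30, R3→East 2·6=12, R4→East 3·5=15.
Loads: East carries 20/20. Service 73; fixed 71; total 144.
Next best feasible plan costs 183.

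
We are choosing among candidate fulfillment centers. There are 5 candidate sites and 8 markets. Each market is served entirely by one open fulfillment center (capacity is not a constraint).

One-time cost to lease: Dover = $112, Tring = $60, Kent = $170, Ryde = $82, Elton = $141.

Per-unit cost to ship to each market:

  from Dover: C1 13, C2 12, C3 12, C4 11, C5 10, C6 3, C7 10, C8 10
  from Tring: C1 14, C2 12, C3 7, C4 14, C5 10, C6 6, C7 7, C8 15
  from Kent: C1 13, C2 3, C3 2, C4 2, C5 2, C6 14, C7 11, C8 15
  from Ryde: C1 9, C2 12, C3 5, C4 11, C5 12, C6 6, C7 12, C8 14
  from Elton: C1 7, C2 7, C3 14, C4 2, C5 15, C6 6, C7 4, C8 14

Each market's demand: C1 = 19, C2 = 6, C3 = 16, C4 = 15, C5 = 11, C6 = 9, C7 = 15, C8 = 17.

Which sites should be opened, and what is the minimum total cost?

Open Kent and Elton; minimum total cost 898.

For any fixed open set, each market goes to its cheapest open site; total = fixed + service.
{Kent, Elton}: C1→Elton 7·19=133, C2→Kent 3·6=18, C3→Kent 2·16=32, C4→Kent 2·15=30, C5→Kent 2·11=22, C6→Elton 6·9=54, C7→Elton 4·15=60, C8→Elton 14·17=238. Service 587; fixed 311; total 898.
{Dover, Kent, Elton}: C1→Elton 7·19=133, C2→Kent 3·6=18, C3→Kent 2·16=32, C4→Kent 2·15=30, C5→Kent 2·11=22, C6→Dover 3·9=27, C7→Elton 4·15=60, C8→Dover 10·17=170. Service 492; fixed 423; total 915.
{Tring, Kent, Elton}: service 587 + fixed 371 = 958
{Dover, Tring, Kent, Ryde, Elton}: service 492 + fixed 565 = 1057
No other subset beats 898.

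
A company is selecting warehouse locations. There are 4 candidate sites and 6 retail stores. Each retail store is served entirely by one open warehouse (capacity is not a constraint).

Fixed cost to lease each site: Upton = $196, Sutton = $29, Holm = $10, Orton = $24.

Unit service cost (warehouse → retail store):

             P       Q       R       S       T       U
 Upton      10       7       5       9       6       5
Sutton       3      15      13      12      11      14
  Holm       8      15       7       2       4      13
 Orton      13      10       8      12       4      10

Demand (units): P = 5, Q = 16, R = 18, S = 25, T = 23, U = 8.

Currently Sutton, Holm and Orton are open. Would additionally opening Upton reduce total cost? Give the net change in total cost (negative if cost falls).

No — net change +72 (cost rises by 72).

Current service cost with {Sutton, Holm, Orton}: 523.
Adding Upton: each retail store re-picks its cheapest; new service cost 399, saving 124.
Extra fixed cost: 196. Net change = 196 − 124 = 72.
(Totals: 586 → 658.)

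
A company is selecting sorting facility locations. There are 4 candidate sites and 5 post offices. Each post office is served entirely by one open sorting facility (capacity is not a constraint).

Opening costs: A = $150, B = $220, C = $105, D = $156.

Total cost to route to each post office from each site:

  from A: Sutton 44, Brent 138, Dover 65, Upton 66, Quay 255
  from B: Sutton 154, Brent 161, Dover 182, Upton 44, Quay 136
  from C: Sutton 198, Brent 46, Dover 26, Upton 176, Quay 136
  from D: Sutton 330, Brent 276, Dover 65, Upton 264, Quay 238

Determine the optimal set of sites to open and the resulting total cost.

For any fixed open set, each post office goes to its cheapest open site; total = fixed + service.
{A, C}: Sutton→A 44, Brent→C 46, Dover→C 26, Upton→A 66, Quay→C 136. Service 318; fixed 255; total 573.
{C}: service 582 + fixed 105 = 687
{A}: service 568 + fixed 150 = 718
{A, B, C, D}: Sutton→A 44, Brent→C 46, Dover→C 26, Upton→B 44, Quay→B 136. Service 296; fixed 631; total 927.
(All 15 nonempty subsets were checked; A and C is lowest.)

Open A and C; minimum total cost 573.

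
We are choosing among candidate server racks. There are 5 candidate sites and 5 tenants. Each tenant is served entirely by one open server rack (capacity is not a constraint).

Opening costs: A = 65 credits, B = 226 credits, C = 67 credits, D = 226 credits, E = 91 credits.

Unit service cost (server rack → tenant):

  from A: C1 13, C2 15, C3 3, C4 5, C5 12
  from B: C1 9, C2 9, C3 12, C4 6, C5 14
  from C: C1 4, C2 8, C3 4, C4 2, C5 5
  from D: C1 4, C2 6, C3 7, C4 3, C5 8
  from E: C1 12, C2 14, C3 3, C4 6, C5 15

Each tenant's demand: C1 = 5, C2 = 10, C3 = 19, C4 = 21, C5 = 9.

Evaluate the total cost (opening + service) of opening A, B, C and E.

Each tenant is assigned to its cheapest site among the open ones.
{A, B, C, E}: C1→C 4·5=20, C2→C 8·10=80, C3→A 3·19=57, C4→C 2·21=42, C5→C 5·9=45. Service 244; fixed 449; total 693.

Total cost: 693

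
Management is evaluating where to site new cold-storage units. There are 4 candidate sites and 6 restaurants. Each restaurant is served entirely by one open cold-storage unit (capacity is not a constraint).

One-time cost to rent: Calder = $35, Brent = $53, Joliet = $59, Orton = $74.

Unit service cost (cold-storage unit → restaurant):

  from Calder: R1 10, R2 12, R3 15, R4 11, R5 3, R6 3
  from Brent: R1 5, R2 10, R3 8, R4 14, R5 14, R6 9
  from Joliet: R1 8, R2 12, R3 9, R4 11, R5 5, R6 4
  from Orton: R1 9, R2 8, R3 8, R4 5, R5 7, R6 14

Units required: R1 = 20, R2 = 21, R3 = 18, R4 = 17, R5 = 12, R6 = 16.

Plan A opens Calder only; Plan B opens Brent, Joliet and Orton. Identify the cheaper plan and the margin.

Plan A: {Calder}: R1→Calder 10·20=200, R2→Calder 12·21=252, R3→Calder 15·18=270, R4→Calder 11·17=187, R5→Calder 3·12=36, R6→Calder 3·16=48. Service 993; fixed 35; total 1028.
Plan B: {Brent, Joliet, Orton}: R1→Brent 5·20=100, R2→Orton 8·21=168, R3→Brent 8·18=144, R4→Orton 5·17=85, R5→Joliet 5·12=60, R6→Joliet 4·16=64. Service 621; fixed 186; total 807.
Difference: |1028 − 807| = 221.

Plan B is cheaper by 221.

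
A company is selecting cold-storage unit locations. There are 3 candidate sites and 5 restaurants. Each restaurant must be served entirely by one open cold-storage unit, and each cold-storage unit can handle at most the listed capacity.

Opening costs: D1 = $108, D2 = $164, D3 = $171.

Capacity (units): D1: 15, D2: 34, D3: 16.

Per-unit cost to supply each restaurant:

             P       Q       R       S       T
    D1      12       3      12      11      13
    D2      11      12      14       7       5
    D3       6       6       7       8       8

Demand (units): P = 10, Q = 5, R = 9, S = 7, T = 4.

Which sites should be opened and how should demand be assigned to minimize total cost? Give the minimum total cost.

Open {D1, D2}: P→D2 11·10=110, Q→D1 3·5=15, R→D1 12·9=108, S→D2 7·7=49, T→D2 5·4=20.
Loads: D1 carries 14/15, D2 carries 21/34. Service 302; fixed 272; total 574.
Next best feasible plan costs 592.

Minimum total cost: 574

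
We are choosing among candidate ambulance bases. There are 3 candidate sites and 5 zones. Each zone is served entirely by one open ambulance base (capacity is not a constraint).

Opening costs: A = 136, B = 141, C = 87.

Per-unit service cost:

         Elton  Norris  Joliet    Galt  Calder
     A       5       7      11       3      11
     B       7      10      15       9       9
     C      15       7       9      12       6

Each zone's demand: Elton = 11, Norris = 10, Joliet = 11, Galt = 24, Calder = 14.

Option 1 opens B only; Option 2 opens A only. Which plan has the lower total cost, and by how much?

Option 1: {B}: Elton→B 7·11=77, Norris→B 10·10=100, Joliet→B 15·11=165, Galt→B 9·24=216, Calder→B 9·14=126. Service 684; fixed 141; total 825.
Option 2: {A}: Elton→A 5·11=55, Norris→A 7·10=70, Joliet→A 11·11=121, Galt→A 3·24=72, Calder→A 11·14=154. Service 472; fixed 136; total 608.
Difference: |825 − 608| = 217.

Option 2 is cheaper by 217.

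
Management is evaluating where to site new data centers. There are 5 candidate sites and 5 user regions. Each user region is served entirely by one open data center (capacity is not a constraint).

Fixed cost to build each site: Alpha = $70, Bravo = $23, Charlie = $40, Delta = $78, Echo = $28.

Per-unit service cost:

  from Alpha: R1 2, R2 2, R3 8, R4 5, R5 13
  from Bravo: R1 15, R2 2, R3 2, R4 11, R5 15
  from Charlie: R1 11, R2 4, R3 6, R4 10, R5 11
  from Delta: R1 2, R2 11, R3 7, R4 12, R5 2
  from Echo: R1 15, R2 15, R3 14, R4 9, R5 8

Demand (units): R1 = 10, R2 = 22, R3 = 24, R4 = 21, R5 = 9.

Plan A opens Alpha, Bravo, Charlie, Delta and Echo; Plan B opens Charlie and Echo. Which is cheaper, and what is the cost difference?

Plan A: {Alpha, Bravo, Charlie, Delta, Echo}: R1→Alpha 2·10=20, R2→Alpha 2·22=44, R3→Bravo 2·24=48, R4→Alpha 5·21=105, R5→Delta 2·9=18. Service 235; fixed 239; total 474.
Plan B: {Charlie, Echo}: R1→Charlie 11·10=110, R2→Charlie 4·22=88, R3→Charlie 6·24=144, R4→Echo 9·21=189, R5→Echo 8·9=72. Service 603; fixed 68; total 671.
Difference: |474 − 671| = 197.

Plan A is cheaper by 197.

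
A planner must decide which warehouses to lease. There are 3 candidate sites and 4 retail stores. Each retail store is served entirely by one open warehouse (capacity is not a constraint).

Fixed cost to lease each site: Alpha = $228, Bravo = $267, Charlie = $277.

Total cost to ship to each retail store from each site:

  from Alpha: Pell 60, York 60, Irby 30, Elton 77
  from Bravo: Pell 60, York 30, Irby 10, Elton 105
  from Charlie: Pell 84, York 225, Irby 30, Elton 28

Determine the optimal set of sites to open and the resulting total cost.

For any fixed open set, each retail store goes to its cheapest open site; total = fixed + service.
{Alpha}: Pell→Alpha 60, York→Alpha 60, Irby→Alpha 30, Elton→Alpha 77. Service 227; fixed 228; total 455.
{Bravo}: service 205 + fixed 267 = 472
{Charlie}: service 367 + fixed 277 = 644
{Alpha, Bravo, Charlie}: service 128 + fixed 772 = 900
No other subset beats 455.

Open Alpha only; minimum total cost 455.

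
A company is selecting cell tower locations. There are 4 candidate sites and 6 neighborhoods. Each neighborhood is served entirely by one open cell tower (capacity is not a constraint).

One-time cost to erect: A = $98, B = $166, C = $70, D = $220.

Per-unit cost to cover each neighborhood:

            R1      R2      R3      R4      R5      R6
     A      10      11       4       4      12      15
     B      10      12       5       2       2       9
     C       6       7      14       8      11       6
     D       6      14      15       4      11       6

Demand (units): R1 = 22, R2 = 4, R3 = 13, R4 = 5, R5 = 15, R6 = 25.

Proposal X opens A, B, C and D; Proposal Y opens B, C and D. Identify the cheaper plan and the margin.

Proposal X: {A, B, C, D}: R1→C 6·22=132, R2→C 7·4=28, R3→A 4·13=52, R4→B 2·5=10, R5→B 2·15=30, R6→C 6·25=150. Service 402; fixed 554; total 956.
Proposal Y: {B, C, D}: R1→C 6·22=132, R2→C 7·4=28, R3→B 5·13=65, R4→B 2·5=10, R5→B 2·15=30, R6→C 6·25=150. Service 415; fixed 456; total 871.
Difference: |956 − 871| = 85.

Proposal Y is cheaper by 85.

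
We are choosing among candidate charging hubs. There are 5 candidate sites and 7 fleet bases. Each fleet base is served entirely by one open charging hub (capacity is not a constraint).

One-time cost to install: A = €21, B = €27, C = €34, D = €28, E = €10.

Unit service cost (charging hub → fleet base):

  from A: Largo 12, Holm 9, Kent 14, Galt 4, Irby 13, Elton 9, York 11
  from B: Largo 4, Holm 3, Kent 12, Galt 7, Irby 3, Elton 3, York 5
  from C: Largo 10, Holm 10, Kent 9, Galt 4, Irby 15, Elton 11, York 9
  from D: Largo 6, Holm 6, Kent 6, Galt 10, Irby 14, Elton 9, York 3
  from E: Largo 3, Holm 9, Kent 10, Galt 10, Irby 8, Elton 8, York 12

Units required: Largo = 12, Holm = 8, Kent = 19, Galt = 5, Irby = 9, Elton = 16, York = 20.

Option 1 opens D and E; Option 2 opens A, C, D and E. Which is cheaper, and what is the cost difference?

Option 1 is cheaper by 25.

Option 1: {D, E}: Largo→E 3·12=36, Holm→D 6·8=48, Kent→D 6·19=114, Galt→D 10·5=50, Irby→E 8·9=72, Elton→E 8·16=128, York→D 3·20=60. Service 508; fixed 38; total 546.
Option 2: {A, C, D, E}: Largo→E 3·12=36, Holm→D 6·8=48, Kent→D 6·19=114, Galt→A 4·5=20, Irby→E 8·9=72, Elton→E 8·16=128, York→D 3·20=60. Service 478; fixed 93; total 571.
Difference: |546 − 571| = 25.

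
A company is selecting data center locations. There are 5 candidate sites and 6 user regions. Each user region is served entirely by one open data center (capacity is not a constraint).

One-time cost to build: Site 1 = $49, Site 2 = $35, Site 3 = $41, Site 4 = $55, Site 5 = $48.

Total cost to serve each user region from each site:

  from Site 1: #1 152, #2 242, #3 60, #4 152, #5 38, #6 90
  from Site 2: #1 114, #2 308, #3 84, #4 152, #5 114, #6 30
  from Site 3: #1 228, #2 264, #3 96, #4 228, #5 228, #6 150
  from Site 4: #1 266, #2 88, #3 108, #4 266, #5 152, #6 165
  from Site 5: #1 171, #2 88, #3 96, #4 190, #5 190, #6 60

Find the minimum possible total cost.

For any fixed open set, each user region goes to its cheapest open site; total = fixed + service.
{Site 1, Site 2, Site 5}: #1→Site 2 114, #2→Site 5 88, #3→Site 1 60, #4→Site 1 152, #5→Site 1 38, #6→Site 2 30. Service 482; fixed 132; total 614.
{Site 1, Site 2, Site 4}: service 482 + fixed 139 = 621
{Site 1, Site 5}: #1→Site 1 152, #2→Site 5 88, #3→Site 1 60, #4→Site 1 152, #5→Site 1 38, #6→Site 5 60. Service 550; fixed 97; total 647.
{Site 1, Site 2, Site 3, Site 4, Site 5}: service 482 + fixed 228 = 710
No other subset beats 614.

Minimum total cost: 614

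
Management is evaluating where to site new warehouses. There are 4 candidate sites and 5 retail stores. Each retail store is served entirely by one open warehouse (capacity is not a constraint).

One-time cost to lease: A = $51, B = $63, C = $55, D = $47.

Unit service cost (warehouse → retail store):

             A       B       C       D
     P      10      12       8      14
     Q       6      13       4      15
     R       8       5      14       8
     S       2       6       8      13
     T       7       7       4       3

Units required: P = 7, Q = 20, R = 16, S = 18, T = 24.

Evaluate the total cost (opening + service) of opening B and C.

Each retail store is assigned to its cheapest site among the open ones.
{B, C}: P→C 8·7=56, Q→C 4·20=80, R→B 5·16=80, S→B 6·18=108, T→C 4·24=96. Service 420; fixed 118; total 538.

Total cost: 538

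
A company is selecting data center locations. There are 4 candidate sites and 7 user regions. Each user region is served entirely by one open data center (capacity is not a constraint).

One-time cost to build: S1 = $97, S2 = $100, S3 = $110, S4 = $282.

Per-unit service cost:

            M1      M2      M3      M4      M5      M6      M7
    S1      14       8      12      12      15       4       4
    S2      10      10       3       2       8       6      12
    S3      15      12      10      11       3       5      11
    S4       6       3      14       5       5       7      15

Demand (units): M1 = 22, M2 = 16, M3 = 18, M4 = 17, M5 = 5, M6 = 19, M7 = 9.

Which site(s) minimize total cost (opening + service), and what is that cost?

For any fixed open set, each user region goes to its cheapest open site; total = fixed + service.
{S1, S2}: M1→S2 10·22=220, M2→S1 8·16=128, M3→S2 3·18=54, M4→S2 2·17=34, M5→S2 8·5=40, M6→S1 4·19=76, M7→S1 4·9=36. Service 588; fixed 197; total 785.
{S2}: service 730 + fixed 100 = 830
{S1, S2, S3}: service 563 + fixed 307 = 870
{S1, S2, S3, S4}: M1→S4 6·22=132, M2→S4 3·16=48, M3→S2 3·18=54, M4→S2 2·17=34, M5→S3 3·5=15, M6→S1 4·19=76, M7→S1 4·9=36. Service 395; fixed 589; total 984.
(All 15 nonempty subsets were checked; S1 and S2 is lowest.)

Open S1 and S2; minimum total cost 785.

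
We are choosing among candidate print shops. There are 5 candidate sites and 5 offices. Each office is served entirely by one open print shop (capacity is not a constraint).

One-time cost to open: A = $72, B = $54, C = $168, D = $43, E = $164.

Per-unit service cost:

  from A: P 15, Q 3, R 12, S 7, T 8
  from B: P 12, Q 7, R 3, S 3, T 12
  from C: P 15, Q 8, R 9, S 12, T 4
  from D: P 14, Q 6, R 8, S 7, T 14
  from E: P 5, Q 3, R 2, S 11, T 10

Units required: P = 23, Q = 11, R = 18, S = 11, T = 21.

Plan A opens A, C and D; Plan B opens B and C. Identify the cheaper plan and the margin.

Plan B is cheaper by 197.

Plan A: {A, C, D}: P→D 14·23=322, Q→A 3·11=33, R→D 8·18=144, S→A 7·11=77, T→C 4·21=84. Service 660; fixed 283; total 943.
Plan B: {B, C}: P→B 12·23=276, Q→B 7·11=77, R→B 3·18=54, S→B 3·11=33, T→C 4·21=84. Service 524; fixed 222; total 746.
Difference: |943 − 746| = 197.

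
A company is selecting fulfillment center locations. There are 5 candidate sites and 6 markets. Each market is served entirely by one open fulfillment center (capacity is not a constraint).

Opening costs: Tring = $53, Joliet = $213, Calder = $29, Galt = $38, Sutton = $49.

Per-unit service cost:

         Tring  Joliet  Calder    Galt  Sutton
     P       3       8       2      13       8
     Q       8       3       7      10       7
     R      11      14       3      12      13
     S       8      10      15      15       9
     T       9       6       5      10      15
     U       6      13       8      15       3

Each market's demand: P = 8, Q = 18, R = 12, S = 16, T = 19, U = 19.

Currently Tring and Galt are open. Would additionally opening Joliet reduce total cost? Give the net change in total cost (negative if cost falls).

Current service cost with {Tring, Galt}: 713.
Adding Joliet: each market re-picks its cheapest; new service cost 566, saving 147.
Extra fixed cost: 213. Net change = 213 − 147 = 66.
(Totals: 804 → 870.)

No — net change +66 (cost rises by 66).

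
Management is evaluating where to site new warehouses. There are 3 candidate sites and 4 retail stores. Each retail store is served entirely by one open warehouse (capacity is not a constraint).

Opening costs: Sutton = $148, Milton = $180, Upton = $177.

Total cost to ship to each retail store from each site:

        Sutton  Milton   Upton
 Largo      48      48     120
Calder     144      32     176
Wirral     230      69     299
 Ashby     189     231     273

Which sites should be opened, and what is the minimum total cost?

Open Milton only; minimum total cost 560.

For any fixed open set, each retail store goes to its cheapest open site; total = fixed + service.
{Milton}: Largo→Milton 48, Calder→Milton 32, Wirral→Milton 69, Ashby→Milton 231. Service 380; fixed 180; total 560.
{Sutton, Milton}: service 338 + fixed 328 = 666
{Milton, Upton}: service 380 + fixed 357 = 737
{Sutton, Milton, Upton}: Largo→Sutton 48, Calder→Milton 32, Wirral→Milton 69, Ashby→Sutton 189. Service 338; fixed 505; total 843.
(All 7 nonempty subsets were checked; Milton only is lowest.)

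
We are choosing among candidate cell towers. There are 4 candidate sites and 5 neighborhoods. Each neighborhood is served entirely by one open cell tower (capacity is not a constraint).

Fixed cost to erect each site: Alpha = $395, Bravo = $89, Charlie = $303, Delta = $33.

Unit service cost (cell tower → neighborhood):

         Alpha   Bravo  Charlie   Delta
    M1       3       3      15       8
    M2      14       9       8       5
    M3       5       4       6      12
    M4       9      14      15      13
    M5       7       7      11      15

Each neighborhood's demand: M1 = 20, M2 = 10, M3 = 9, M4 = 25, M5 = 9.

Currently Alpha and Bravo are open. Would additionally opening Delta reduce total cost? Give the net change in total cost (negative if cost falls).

Yes — net change −7 (cost falls by 7).

Current service cost with {Alpha, Bravo}: 474.
Adding Delta: each neighborhood re-picks its cheapest; new service cost 434, saving 40.
Extra fixed cost: 33. Net change = 33 − 40 = -7.
(Totals: 958 → 951.)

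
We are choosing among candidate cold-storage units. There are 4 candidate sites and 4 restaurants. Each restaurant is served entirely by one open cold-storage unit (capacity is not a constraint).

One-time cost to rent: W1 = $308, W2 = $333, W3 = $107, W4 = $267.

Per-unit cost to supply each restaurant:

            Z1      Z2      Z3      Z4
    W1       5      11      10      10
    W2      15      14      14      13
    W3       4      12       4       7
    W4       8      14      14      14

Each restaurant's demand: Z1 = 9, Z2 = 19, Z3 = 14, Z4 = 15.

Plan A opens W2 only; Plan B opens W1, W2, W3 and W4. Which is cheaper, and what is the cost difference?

Plan A: {W2}: Z1→W2 15·9=135, Z2→W2 14·19=266, Z3→W2 14·14=196, Z4→W2 13·15=195. Service 792; fixed 333; total 1125.
Plan B: {W1, W2, W3, W4}: Z1→W3 4·9=36, Z2→W1 11·19=209, Z3→W3 4·14=56, Z4→W3 7·15=105. Service 406; fixed 1015; total 1421.
Difference: |1125 − 1421| = 296.

Plan A is cheaper by 296.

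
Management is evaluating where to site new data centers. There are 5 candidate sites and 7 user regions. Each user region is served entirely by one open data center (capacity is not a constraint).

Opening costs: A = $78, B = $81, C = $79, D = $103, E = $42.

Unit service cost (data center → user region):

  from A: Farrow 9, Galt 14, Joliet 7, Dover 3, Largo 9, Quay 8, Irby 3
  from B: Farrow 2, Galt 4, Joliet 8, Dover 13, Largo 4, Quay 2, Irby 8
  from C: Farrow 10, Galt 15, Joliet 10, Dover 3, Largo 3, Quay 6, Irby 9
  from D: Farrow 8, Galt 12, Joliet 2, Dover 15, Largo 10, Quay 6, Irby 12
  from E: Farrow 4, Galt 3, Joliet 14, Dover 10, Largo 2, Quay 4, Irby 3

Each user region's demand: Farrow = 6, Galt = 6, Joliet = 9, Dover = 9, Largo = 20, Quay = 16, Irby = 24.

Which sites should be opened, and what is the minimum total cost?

Open A and E; minimum total cost 428.

For any fixed open set, each user region goes to its cheapest open site; total = fixed + service.
{A, E}: Farrow→E 4·6=24, Galt→E 3·6=18, Joliet→A 7·9=63, Dover→A 3·9=27, Largo→E 2·20=40, Quay→E 4·16=64, Irby→A 3·24=72. Service 308; fixed 120; total 428.
{C, E}: service 335 + fixed 121 = 456
{B, E}: service 336 + fixed 123 = 459
{A, B, C, D, E}: service 219 + fixed 383 = 602
No other subset beats 428.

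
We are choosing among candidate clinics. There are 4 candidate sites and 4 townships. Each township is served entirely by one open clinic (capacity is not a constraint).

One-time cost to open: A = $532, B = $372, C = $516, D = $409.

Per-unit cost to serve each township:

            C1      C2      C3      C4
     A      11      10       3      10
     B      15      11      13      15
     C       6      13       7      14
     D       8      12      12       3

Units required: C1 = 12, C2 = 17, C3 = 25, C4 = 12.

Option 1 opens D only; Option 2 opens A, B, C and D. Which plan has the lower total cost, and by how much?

Option 1: {D}: C1→D 8·12=96, C2→D 12·17=204, C3→D 12·25=300, C4→D 3·12=36. Service 636; fixed 409; total 1045.
Option 2: {A, B, C, D}: C1→C 6·12=72, C2→A 10·17=170, C3→A 3·25=75, C4→D 3·12=36. Service 353; fixed 1829; total 2182.
Difference: |1045 − 2182| = 1137.

Option 1 is cheaper by 1137.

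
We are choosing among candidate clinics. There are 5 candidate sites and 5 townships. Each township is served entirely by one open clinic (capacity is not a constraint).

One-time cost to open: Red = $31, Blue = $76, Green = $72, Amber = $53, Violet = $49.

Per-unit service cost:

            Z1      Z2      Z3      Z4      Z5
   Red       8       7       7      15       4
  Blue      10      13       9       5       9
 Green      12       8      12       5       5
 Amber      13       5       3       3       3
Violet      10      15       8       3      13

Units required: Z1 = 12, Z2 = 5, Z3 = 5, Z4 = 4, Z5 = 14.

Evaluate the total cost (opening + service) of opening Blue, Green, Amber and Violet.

Each township is assigned to its cheapest site among the open ones.
{Blue, Green, Amber, Violet}: Z1→Blue 10·12=120, Z2→Amber 5·5=25, Z3→Amber 3·5=15, Z4→Amber 3·4=12, Z5→Amber 3·14=42. Service 214; fixed 250; total 464.

Total cost: 464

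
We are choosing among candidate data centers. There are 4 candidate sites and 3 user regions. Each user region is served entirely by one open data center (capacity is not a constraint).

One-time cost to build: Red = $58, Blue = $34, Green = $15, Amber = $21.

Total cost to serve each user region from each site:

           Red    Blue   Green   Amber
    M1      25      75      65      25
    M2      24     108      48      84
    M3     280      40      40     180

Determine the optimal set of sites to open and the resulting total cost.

For any fixed open set, each user region goes to its cheapest open site; total = fixed + service.
{Green, Amber}: M1→Amber 25, M2→Green 48, M3→Green 40. Service 113; fixed 36; total 149.
{Red, Green}: M1→Red 25, M2→Red 24, M3→Green 40. Service 89; fixed 73; total 162.
{Green}: M1→Green 65, M2→Green 48, M3→Green 40. Service 153; fixed 15; total 168.
{Red, Blue, Green, Amber}: service 89 + fixed 128 = 217
No other subset beats 149.

Open Green and Amber; minimum total cost 149.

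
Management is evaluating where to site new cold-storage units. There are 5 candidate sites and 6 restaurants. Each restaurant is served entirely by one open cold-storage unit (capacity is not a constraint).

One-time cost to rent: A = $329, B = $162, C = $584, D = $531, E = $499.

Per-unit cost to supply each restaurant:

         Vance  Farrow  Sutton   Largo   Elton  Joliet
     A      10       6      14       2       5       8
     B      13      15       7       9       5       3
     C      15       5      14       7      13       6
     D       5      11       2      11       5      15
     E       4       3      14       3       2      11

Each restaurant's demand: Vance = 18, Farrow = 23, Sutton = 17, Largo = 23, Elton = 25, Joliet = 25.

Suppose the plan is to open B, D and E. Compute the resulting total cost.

Each restaurant is assigned to its cheapest site among the open ones.
{B, D, E}: Vance→E 4·18=72, Farrow→E 3·23=69, Sutton→D 2·17=34, Largo→E 3·23=69, Elton→E 2·25=50, Joliet→B 3·25=75. Service 369; fixed 1192; total 1561.

Total cost: 1561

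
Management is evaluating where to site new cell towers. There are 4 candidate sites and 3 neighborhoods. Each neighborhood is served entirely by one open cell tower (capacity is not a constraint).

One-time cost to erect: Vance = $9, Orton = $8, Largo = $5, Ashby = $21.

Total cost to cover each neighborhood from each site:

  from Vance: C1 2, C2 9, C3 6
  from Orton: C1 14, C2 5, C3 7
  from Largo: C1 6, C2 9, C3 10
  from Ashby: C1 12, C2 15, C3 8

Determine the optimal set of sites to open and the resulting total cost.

Open Vance only; minimum total cost 26.

For any fixed open set, each neighborhood goes to its cheapest open site; total = fixed + service.
{Vance}: C1→Vance 2, C2→Vance 9, C3→Vance 6. Service 17; fixed 9; total 26.
{Vance, Orton}: service 13 + fixed 17 = 30
{Largo}: service 25 + fixed 5 = 30
{Vance, Orton, Largo, Ashby}: service 13 + fixed 43 = 56
(All 15 nonempty subsets were checked; Vance only is lowest.)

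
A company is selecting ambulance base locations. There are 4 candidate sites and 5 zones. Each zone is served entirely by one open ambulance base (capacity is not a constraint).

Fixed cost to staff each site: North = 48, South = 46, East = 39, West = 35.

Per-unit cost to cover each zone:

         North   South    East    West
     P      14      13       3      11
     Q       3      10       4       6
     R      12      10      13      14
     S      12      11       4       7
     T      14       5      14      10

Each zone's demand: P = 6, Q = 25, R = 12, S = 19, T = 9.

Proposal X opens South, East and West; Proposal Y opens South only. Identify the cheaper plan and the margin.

Proposal X is cheaper by 269.

Proposal X: {South, East, West}: P→East 3·6=18, Q→East 4·25=100, R→South 10·12=120, S→East 4·19=76, T→South 5·9=45. Service 359; fixed 120; total 479.
Proposal Y: {South}: P→South 13·6=78, Q→South 10·25=250, R→South 10·12=120, S→South 11·19=209, T→South 5·9=45. Service 702; fixed 46; total 748.
Difference: |479 − 748| = 269.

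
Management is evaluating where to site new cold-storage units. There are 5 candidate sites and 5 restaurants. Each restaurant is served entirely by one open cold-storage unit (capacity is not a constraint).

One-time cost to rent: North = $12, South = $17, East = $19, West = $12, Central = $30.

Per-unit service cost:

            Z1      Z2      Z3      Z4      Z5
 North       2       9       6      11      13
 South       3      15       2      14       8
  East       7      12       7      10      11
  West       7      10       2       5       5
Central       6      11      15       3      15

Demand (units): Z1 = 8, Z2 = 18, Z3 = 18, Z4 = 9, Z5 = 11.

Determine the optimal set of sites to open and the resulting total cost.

Open North and West; minimum total cost 338.

For any fixed open set, each restaurant goes to its cheapest open site; total = fixed + service.
{North, West}: Z1→North 2·8=16, Z2→North 9·18=162, Z3→West 2·18=36, Z4→West 5·9=45, Z5→West 5·11=55. Service 314; fixed 24; total 338.
{North, West, Central}: service 296 + fixed 54 = 350
{North, South, West}: Z1→North 2·8=16, Z2→North 9·18=162, Z3→South 2·18=36, Z4→West 5·9=45, Z5→West 5·11=55. Service 314; fixed 41; total 355.
{North, South, East, West, Central}: Z1→North 2·8=16, Z2→North 9·18=162, Z3→South 2·18=36, Z4→Central 3·9=27, Z5→West 5·11=55. Service 296; fixed 90; total 386.
No other subset beats 338.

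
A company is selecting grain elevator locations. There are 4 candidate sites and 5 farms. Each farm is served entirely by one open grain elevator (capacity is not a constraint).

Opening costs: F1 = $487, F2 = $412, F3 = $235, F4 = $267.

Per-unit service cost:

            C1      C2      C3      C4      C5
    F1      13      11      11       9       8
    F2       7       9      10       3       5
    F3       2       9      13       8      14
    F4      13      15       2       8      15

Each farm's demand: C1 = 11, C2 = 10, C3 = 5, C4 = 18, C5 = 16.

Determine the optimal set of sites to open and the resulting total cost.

Open F2 only; minimum total cost 763.

For any fixed open set, each farm goes to its cheapest open site; total = fixed + service.
{F2}: C1→F2 7·11=77, C2→F2 9·10=90, C3→F2 10·5=50, C4→F2 3·18=54, C5→F2 5·16=80. Service 351; fixed 412; total 763.
{F3}: service 545 + fixed 235 = 780
{F2, F3}: service 296 + fixed 647 = 943
{F1, F2, F3, F4}: service 256 + fixed 1401 = 1657
No other subset beats 763.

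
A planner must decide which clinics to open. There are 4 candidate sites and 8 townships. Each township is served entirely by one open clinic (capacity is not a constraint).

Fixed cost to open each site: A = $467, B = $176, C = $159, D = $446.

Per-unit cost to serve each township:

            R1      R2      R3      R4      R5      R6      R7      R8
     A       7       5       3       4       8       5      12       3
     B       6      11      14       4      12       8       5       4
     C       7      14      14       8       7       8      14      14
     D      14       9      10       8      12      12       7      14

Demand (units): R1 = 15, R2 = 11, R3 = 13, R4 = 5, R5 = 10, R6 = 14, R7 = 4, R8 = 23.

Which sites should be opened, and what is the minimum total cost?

For any fixed open set, each township goes to its cheapest open site; total = fixed + service.
{B}: R1→B 6·15=90, R2→B 11·11=121, R3→B 14·13=182, R4→B 4·5=20, R5→B 12·10=120, R6→B 8·14=112, R7→B 5·4=20, R8→B 4·23=92. Service 757; fixed 176; total 933.
{A}: R1→A 7·15=105, R2→A 5·11=55, R3→A 3·13=39, R4→A 4·5=20, R5→A 8·10=80, R6→A 5·14=70, R7→A 12·4=48, R8→A 3·23=69. Service 486; fixed 467; total 953.
{B, C}: R1→B 6·15=90, R2→B 11·11=121, R3→B 14·13=182, R4→B 4·5=20, R5→C 7·10=70, R6→B 8·14=112, R7→B 5·4=20, R8→B 4·23=92. Service 707; fixed 335; total 1042.
{A, B, C, D}: R1→B 6·15=90, R2→A 5·11=55, R3→A 3·13=39, R4→A 4·5=20, R5→C 7·10=70, R6→A 5·14=70, R7→B 5·4=20, R8→A 3·23=69. Service 433; fixed 1248; total 1681.
(All 15 nonempty subsets were checked; B only is lowest.)

Open B only; minimum total cost 933.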